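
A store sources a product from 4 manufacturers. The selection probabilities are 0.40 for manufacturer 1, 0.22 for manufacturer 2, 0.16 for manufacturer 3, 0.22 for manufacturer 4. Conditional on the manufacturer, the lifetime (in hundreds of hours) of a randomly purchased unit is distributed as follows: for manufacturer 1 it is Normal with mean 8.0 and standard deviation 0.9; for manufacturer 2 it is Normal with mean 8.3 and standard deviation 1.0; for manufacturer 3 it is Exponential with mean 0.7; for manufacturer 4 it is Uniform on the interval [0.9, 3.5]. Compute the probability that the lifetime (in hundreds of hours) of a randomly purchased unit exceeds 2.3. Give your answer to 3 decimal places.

Conditional on each manufacturer, P(X > 2.3): 1: 1; 2: 1; 3: 0.0374139; 4: 0.461538.
By total probability, P(X > 2.3) = 0.4·1 + 0.22·1 + 0.16·0.0374139 + 0.22·0.461538 = 0.727525.

0.728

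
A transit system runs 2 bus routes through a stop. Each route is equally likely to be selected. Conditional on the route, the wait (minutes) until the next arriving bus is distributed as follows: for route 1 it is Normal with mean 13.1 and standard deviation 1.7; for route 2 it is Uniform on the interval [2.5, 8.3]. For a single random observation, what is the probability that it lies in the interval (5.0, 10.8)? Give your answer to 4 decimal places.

Conditional on each route, P(5.0 < X < 10.8): 1: 0.0880363; 2: 0.568966.
By total probability, P(5.0 < X < 10.8) = 0.5·0.0880363 + 0.5·0.568966 = 0.328501.

0.3285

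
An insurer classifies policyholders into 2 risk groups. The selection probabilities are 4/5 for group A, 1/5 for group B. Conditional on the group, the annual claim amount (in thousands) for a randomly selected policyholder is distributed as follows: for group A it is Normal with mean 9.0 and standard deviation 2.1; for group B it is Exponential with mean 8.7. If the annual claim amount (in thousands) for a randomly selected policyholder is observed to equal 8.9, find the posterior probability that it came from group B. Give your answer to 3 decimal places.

0.052

Likelihoods f(8.9 | ·): A: 0.189757; B: 0.041324.
Posterior ∝ prior × likelihood. Numerator for B: 0.2·0.041324 = 0.0082648.
Normalizing constant: 0.8·0.189757 + 0.2·0.041324 = 0.160071.
P(B | observation) = 0.0082648 / 0.160071 = 0.0516322.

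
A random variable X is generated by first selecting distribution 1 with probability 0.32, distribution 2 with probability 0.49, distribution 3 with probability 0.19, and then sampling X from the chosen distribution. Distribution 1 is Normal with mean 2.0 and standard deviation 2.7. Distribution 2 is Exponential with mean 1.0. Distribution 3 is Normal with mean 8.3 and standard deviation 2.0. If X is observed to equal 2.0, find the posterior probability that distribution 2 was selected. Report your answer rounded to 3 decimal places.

Likelihoods f(2.0 | ·): 1: 0.147756; 2: 0.135335; 3: 0.00139713.
Posterior ∝ prior × likelihood. Numerator for 2: 0.49·0.135335 = 0.0663143.
Normalizing constant: 0.32·0.147756 + 0.49·0.135335 + 0.19·0.00139713 = 0.113862.
P(2 | observation) = 0.0663143 / 0.113862 = 0.58241.

0.582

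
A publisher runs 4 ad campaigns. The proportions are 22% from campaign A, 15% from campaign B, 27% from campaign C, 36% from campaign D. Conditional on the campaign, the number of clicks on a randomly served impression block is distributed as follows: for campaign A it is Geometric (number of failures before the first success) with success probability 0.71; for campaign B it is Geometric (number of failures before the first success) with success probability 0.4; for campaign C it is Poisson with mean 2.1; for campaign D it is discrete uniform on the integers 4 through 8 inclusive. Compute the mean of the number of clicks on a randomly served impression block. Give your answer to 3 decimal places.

Component means — A: 0.408451; B: 1.5; C: 2.1; D: 6.
E[X] = 0.22·0.408451 + 0.15·1.5 + 0.27·2.1 + 0.36·6 = 3.04186.

3.042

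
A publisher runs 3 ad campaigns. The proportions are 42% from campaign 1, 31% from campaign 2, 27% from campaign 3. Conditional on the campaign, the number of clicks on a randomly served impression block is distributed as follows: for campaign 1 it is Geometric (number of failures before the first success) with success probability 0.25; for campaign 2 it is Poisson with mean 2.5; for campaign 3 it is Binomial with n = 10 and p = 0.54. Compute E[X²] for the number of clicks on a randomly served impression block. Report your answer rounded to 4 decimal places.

For each component E[X²] = Var + (mean)², giving 1: 21; 2: 8.75; 3: 31.644.
Overall E[X²] = 0.42·21 + 0.31·8.75 + 0.27·31.644 = 20.0764.

20.0764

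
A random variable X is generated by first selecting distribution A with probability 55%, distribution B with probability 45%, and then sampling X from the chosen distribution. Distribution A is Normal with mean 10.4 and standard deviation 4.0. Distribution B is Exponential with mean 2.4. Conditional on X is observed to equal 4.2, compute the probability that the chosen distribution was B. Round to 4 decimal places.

0.6638

Likelihoods f(4.2 | ·): A: 0.0300023; B: 0.0724058.
Posterior ∝ prior × likelihood. Numerator for B: 0.45·0.0724058 = 0.0325826.
Normalizing constant: 0.55·0.0300023 + 0.45·0.0724058 = 0.0490839.
P(B | observation) = 0.0325826 / 0.0490839 = 0.663815.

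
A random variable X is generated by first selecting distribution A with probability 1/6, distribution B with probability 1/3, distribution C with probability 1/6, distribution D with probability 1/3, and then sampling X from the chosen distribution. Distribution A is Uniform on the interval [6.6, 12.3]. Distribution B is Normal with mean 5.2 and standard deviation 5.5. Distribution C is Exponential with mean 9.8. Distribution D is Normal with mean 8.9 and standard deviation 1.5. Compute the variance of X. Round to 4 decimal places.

31.0566

Per component, A: μ=9.45, E[X²]=92.01; B: μ=5.2, E[X²]=57.29; C: μ=9.8, E[X²]=192.08; D: μ=8.9, E[X²]=81.46.
E[X] = 0.166667·9.45 + 0.333333·5.2 + 0.166667·9.8 + 0.333333·8.9 = 7.90833.
E[X²] = 0.166667·92.01 + 0.333333·57.29 + 0.166667·192.08 + 0.333333·81.46 = 93.5983.
Var(X) = E[X²] − (E[X])² = 93.5983 − 62.5417 = 31.0566.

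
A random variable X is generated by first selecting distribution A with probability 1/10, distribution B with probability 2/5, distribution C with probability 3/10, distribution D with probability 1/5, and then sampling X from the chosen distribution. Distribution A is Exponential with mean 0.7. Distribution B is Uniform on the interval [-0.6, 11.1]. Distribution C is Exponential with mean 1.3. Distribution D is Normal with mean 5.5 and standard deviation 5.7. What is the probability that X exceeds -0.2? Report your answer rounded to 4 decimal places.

Conditional on each component, P(X > -0.2): A: 1; B: 0.965812; C: 1; D: 0.841345.
By total probability, P(X > -0.2) = 0.1·1 + 0.4·0.965812 + 0.3·1 + 0.2·0.841345 = 0.954594.

0.9546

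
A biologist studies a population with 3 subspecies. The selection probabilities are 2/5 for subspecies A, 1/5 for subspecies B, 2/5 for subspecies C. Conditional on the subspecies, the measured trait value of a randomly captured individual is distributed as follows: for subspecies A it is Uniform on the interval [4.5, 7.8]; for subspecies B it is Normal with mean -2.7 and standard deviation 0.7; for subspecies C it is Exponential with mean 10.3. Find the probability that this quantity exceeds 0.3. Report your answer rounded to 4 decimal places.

0.7885

Conditional on each subspecies, P(X > 0.3): A: 1; B: 9.10765e-06; C: 0.971294.
By total probability, P(X > 0.3) = 0.4·1 + 0.2·9.10765e-06 + 0.4·0.971294 = 0.788519.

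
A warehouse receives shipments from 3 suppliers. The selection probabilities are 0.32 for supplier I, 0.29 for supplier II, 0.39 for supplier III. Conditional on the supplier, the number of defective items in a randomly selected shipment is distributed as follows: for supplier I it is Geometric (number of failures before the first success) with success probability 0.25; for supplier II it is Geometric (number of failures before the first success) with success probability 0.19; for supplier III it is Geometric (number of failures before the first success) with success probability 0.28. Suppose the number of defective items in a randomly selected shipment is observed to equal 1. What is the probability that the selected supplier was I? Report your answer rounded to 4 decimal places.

0.3274

Likelihoods P(X=1 | ·): I: 0.1875; II: 0.1539; III: 0.2016.
Posterior ∝ prior × likelihood. Numerator for I: 0.32·0.1875 = 0.06.
Normalizing constant: 0.32·0.1875 + 0.29·0.1539 + 0.39·0.2016 = 0.183255.
P(I | observation) = 0.06 / 0.183255 = 0.327413.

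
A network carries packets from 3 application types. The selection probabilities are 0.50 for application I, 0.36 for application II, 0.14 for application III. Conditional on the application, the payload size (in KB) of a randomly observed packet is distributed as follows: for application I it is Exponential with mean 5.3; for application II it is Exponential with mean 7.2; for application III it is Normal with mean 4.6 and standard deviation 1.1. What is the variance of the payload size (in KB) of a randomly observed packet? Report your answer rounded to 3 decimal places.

Per component, I: μ=5.3, E[X²]=56.18; II: μ=7.2, E[X²]=103.68; III: μ=4.6, E[X²]=22.37.
E[X] = 0.5·5.3 + 0.36·7.2 + 0.14·4.6 = 5.886.
E[X²] = 0.5·56.18 + 0.36·103.68 + 0.14·22.37 = 68.5466.
Var(X) = E[X²] − (E[X])² = 68.5466 − 34.645 = 33.9016.

33.902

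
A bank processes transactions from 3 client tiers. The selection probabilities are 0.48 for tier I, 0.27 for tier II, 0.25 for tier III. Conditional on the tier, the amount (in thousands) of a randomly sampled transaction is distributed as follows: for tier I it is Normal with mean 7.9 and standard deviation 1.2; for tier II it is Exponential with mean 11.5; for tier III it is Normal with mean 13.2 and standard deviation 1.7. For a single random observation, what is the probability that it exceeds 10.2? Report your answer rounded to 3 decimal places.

Conditional on each tier, P(X > 10.2): I: 0.0276401; II: 0.411907; III: 0.961193.
By total probability, P(X > 10.2) = 0.48·0.0276401 + 0.27·0.411907 + 0.25·0.961193 = 0.364781.

0.365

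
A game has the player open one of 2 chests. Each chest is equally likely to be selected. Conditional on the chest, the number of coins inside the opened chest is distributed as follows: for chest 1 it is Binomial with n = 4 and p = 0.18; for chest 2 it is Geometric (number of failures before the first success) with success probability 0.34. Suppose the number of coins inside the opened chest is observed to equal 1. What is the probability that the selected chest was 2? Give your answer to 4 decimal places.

Likelihoods P(X=1 | ·): 1: 0.396985; 2: 0.2244.
Posterior ∝ prior × likelihood. Numerator for 2: 0.5·0.2244 = 0.1122.
Normalizing constant: 0.5·0.396985 + 0.5·0.2244 = 0.310692.
P(2 | observation) = 0.1122 / 0.310692 = 0.361129.

0.3611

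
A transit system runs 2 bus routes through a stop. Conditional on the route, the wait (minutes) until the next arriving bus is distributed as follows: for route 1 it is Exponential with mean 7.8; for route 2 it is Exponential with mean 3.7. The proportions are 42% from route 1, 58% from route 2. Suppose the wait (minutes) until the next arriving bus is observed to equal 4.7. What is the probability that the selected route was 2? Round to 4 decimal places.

0.5989

Likelihoods f(4.7 | ·): 1: 0.0701803; 2: 0.0758799.
Posterior ∝ prior × likelihood. Numerator for 2: 0.58·0.0758799 = 0.0440104.
Normalizing constant: 0.42·0.0701803 + 0.58·0.0758799 = 0.0734861.
P(2 | observation) = 0.0440104 / 0.0734861 = 0.598894.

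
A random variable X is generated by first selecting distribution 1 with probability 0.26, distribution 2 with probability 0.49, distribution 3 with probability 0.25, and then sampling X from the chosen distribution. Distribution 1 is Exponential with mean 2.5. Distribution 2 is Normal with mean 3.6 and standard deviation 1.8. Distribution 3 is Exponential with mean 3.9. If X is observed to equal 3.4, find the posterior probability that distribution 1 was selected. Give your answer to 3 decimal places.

Likelihoods f(3.4 | ·): 1: 0.102664; 2: 0.220271; 3: 0.107231.
Posterior ∝ prior × likelihood. Numerator for 1: 0.26·0.102664 = 0.0266927.
Normalizing constant: 0.26·0.102664 + 0.49·0.220271 + 0.25·0.107231 = 0.161433.
P(1 | observation) = 0.0266927 / 0.161433 = 0.165349.

0.165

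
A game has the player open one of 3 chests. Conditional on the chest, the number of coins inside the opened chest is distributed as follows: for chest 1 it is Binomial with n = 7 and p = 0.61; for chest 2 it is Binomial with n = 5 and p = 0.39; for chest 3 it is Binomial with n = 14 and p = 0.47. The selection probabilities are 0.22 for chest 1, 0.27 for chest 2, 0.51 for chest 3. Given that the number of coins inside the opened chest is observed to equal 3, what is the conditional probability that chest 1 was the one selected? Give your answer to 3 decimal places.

Likelihoods P(X=3 | ·): 1: 0.183788; 2: 0.220726; 3: 0.0350291.
Posterior ∝ prior × likelihood. Numerator for 1: 0.22·0.183788 = 0.0404333.
Normalizing constant: 0.22·0.183788 + 0.27·0.220726 + 0.51·0.0350291 = 0.117894.
P(1 | observation) = 0.0404333 / 0.117894 = 0.342962.

0.343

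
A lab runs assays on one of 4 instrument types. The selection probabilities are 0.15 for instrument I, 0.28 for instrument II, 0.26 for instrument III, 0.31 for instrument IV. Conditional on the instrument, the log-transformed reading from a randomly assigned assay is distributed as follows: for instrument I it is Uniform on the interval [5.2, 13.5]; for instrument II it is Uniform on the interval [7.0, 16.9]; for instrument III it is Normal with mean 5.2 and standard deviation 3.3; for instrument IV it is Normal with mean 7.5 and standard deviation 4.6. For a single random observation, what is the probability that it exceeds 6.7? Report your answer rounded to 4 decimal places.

Conditional on each instrument, P(X > 6.7): I: 0.819277; II: 1; III: 0.324718; IV: 0.569033.
By total probability, P(X > 6.7) = 0.15·0.819277 + 0.28·1 + 0.26·0.324718 + 0.31·0.569033 = 0.663719.

0.6637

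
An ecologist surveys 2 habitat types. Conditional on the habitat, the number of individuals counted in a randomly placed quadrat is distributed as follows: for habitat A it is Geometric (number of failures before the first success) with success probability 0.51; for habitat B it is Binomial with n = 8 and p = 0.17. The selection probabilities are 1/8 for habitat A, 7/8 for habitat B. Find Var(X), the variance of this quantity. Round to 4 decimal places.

Per component, A: μ=0.960784, E[X²]=2.807; B: μ=1.36, E[X²]=2.9784.
E[X] = 0.125·0.960784 + 0.875·1.36 = 1.3101.
E[X²] = 0.125·2.807 + 0.875·2.9784 = 2.95697.
Var(X) = E[X²] − (E[X])² = 2.95697 − 1.71636 = 1.24062.

1.2406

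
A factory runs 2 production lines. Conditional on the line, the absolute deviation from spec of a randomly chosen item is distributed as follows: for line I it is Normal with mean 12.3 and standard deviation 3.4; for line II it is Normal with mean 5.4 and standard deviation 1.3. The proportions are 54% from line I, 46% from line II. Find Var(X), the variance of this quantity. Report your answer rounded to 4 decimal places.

Per component, I: μ=12.3, E[X²]=162.85; II: μ=5.4, E[X²]=30.85.
E[X] = 0.54·12.3 + 0.46·5.4 = 9.126.
E[X²] = 0.54·162.85 + 0.46·30.85 = 102.13.
Var(X) = E[X²] − (E[X])² = 102.13 − 83.2839 = 18.8461.

18.8461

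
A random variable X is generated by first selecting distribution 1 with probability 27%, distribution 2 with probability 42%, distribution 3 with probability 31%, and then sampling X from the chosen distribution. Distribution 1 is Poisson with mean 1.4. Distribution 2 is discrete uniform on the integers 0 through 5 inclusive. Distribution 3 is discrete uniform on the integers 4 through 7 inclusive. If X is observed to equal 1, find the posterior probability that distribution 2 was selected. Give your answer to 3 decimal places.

Likelihoods P(X=1 | ·): 1: 0.345236; 2: 0.166667; 3: 0.
Posterior ∝ prior × likelihood. Numerator for 2: 0.42·0.166667 = 0.07.
Normalizing constant: 0.27·0.345236 + 0.42·0.166667 + 0.31·0 = 0.163214.
P(2 | observation) = 0.07 / 0.163214 = 0.428886.

0.429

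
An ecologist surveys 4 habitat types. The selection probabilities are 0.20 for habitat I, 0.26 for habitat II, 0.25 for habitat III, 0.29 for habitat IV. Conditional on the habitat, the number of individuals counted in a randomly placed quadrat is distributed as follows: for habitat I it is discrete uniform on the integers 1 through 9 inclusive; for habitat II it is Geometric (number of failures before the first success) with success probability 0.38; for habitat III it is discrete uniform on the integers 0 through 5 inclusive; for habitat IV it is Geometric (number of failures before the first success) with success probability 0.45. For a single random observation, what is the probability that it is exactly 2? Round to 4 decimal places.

Conditional on each habitat, P(X = 2): I: 0.111111; II: 0.146072; III: 0.166667; IV: 0.136125.
By total probability, P(X = 2) = 0.2·0.111111 + 0.26·0.146072 + 0.25·0.166667 + 0.29·0.136125 = 0.141344.

0.1413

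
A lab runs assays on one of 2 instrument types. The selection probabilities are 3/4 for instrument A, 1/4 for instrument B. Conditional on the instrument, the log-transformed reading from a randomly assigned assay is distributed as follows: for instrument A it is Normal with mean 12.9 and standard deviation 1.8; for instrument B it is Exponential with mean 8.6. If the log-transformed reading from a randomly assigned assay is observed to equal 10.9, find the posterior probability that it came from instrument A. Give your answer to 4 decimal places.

0.9164

Likelihoods f(10.9 | ·): A: 0.119551; B: 0.0327385.
Posterior ∝ prior × likelihood. Numerator for A: 0.75·0.119551 = 0.0896635.
Normalizing constant: 0.75·0.119551 + 0.25·0.0327385 = 0.0978481.
P(A | observation) = 0.0896635 / 0.0978481 = 0.916354.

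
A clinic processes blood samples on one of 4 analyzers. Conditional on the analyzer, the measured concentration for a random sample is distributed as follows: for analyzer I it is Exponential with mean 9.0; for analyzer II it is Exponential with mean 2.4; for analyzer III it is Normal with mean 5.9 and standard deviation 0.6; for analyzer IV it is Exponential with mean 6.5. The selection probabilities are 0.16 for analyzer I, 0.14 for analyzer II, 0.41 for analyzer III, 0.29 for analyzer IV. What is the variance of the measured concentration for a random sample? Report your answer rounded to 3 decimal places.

29.491

Per component, I: μ=9, E[X²]=162; II: μ=2.4, E[X²]=11.52; III: μ=5.9, E[X²]=35.17; IV: μ=6.5, E[X²]=84.5.
E[X] = 0.16·9 + 0.14·2.4 + 0.41·5.9 + 0.29·6.5 = 6.08.
E[X²] = 0.16·162 + 0.14·11.52 + 0.41·35.17 + 0.29·84.5 = 66.4575.
Var(X) = E[X²] − (E[X])² = 66.4575 − 36.9664 = 29.4911.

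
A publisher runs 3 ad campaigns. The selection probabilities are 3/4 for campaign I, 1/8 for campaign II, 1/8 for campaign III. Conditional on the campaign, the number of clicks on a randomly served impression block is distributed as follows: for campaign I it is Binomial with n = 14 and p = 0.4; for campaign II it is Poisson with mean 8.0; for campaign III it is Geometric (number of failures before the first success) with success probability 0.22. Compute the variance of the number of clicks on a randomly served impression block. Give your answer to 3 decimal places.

Per component, I: μ=5.6, E[X²]=34.72; II: μ=8, E[X²]=72; III: μ=3.54545, E[X²]=28.686.
E[X] = 0.75·5.6 + 0.125·8 + 0.125·3.54545 = 5.64318.
E[X²] = 0.75·34.72 + 0.125·72 + 0.125·28.686 = 38.6257.
Var(X) = E[X²] − (E[X])² = 38.6257 − 31.8455 = 6.78024.

6.780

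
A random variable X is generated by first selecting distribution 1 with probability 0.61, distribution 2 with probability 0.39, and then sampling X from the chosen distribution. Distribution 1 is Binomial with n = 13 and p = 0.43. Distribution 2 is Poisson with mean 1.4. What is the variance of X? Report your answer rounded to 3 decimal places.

Per component, 1: μ=5.59, E[X²]=34.4344; 2: μ=1.4, E[X²]=3.36.
E[X] = 0.61·5.59 + 0.39·1.4 = 3.9559.
E[X²] = 0.61·34.4344 + 0.39·3.36 = 22.3154.
Var(X) = E[X²] − (E[X])² = 22.3154 − 15.6491 = 6.66624.

6.666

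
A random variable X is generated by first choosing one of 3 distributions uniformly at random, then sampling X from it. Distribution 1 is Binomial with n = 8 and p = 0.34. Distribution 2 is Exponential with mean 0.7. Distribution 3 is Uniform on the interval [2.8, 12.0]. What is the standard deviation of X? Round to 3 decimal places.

Per component, 1: μ=2.72, E[X²]=9.1936; 2: μ=0.7, E[X²]=0.98; 3: μ=7.4, E[X²]=61.8133.
E[X] = 0.333333·2.72 + 0.333333·0.7 + 0.333333·7.4 = 3.60667.
E[X²] = 0.333333·9.1936 + 0.333333·0.98 + 0.333333·61.8133 = 23.9956.
Var(X) = E[X²] − (E[X])² = 23.9956 − 13.008 = 10.9876.
SD(X) = √10.9876 = 3.31475.

3.315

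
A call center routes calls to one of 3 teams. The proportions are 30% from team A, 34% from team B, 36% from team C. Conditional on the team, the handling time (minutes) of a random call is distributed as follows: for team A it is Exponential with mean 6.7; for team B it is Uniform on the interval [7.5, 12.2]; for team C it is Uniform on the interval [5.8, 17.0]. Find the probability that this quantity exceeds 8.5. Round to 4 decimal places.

0.6252

Conditional on each team, P(X > 8.5): A: 0.281209; B: 0.787234; C: 0.758929.
By total probability, P(X > 8.5) = 0.3·0.281209 + 0.34·0.787234 + 0.36·0.758929 = 0.625237.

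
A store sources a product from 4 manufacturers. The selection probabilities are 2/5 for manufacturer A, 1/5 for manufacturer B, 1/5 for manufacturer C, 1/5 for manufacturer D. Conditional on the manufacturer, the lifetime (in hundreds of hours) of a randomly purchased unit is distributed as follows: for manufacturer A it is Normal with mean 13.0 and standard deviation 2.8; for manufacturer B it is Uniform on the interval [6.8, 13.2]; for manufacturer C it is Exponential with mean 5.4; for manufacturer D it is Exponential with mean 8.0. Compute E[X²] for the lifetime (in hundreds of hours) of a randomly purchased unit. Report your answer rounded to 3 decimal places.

For each component E[X²] = Var + (mean)², giving A: 176.84; B: 103.413; C: 58.32; D: 128.
Overall E[X²] = 0.4·176.84 + 0.2·103.413 + 0.2·58.32 + 0.2·128 = 128.683.

128.683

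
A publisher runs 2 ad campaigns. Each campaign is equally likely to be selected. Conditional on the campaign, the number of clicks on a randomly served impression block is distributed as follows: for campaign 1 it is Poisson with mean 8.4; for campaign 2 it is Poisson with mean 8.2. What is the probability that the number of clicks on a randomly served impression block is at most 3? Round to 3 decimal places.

Conditional on each campaign, P(X ≤ 3): 1: 0.0322604; 2: 0.0369999.
By total probability, P(X ≤ 3) = 0.5·0.0322604 + 0.5·0.0369999 = 0.0346301.

0.035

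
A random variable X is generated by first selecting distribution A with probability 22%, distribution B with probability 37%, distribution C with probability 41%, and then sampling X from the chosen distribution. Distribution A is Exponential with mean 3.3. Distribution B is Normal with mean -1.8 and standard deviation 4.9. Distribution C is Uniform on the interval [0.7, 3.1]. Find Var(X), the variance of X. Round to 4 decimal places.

15.8471

Per component, A: μ=3.3, E[X²]=21.78; B: μ=-1.8, E[X²]=27.25; C: μ=1.9, E[X²]=4.09.
E[X] = 0.22·3.3 + 0.37·-1.8 + 0.41·1.9 = 0.839.
E[X²] = 0.22·21.78 + 0.37·27.25 + 0.41·4.09 = 16.551.
Var(X) = E[X²] − (E[X])² = 16.551 − 0.703921 = 15.8471.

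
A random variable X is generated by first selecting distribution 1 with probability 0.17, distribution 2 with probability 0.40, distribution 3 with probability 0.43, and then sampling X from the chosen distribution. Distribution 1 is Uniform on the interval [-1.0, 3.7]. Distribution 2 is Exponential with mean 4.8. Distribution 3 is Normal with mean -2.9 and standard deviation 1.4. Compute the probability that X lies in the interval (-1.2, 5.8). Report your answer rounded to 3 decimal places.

0.499

Conditional on each component, P(-1.2 < X < 5.8): 1: 1; 2: 0.701305; 3: 0.112319.
By total probability, P(-1.2 < X < 5.8) = 0.17·1 + 0.4·0.701305 + 0.43·0.112319 = 0.498819.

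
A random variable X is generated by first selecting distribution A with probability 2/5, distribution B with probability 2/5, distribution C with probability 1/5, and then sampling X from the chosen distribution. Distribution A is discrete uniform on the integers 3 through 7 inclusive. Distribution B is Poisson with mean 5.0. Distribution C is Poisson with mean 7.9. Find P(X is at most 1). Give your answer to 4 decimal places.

0.0168

Conditional on each component, P(X ≤ 1): A: 0; B: 0.0404277; C: 0.00329962.
By total probability, P(X ≤ 1) = 0.4·0 + 0.4·0.0404277 + 0.2·0.00329962 = 0.016831.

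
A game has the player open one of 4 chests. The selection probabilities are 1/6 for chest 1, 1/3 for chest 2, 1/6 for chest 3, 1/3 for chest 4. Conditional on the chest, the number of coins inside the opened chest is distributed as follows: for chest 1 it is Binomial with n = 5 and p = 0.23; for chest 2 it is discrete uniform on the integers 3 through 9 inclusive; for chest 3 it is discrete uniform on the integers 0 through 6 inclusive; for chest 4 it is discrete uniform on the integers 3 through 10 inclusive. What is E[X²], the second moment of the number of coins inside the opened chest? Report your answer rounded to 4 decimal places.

31.7013

For each component E[X²] = Var + (mean)², giving 1: 2.208; 2: 40; 3: 13; 4: 47.5.
Overall E[X²] = 0.166667·2.208 + 0.333333·40 + 0.166667·13 + 0.333333·47.5 = 31.7013.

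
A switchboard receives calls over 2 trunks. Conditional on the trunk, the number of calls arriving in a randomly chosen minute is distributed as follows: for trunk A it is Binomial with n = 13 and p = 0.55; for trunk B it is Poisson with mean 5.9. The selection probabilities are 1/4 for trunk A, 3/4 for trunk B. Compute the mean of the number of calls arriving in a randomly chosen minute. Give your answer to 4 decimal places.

6.2125

Component means — A: 7.15; B: 5.9.
E[X] = 0.25·7.15 + 0.75·5.9 = 6.2125.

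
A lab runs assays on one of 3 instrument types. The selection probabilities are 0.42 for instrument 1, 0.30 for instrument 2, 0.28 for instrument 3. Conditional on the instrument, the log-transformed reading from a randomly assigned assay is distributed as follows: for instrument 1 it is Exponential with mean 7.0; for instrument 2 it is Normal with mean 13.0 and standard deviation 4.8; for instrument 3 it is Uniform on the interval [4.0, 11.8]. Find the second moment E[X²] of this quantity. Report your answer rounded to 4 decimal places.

For each component E[X²] = Var + (mean)², giving 1: 98; 2: 192.04; 3: 67.48.
Overall E[X²] = 0.42·98 + 0.3·192.04 + 0.28·67.48 = 117.666.

117.6664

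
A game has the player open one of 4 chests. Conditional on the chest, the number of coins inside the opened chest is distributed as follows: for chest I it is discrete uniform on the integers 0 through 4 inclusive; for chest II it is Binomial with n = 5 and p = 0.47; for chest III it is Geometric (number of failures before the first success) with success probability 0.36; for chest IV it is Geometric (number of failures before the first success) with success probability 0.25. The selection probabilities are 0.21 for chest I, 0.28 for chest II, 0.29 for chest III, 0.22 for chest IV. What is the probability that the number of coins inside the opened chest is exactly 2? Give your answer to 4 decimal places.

Conditional on each chest, P(X = 2): I: 0.2; II: 0.328869; III: 0.147456; IV: 0.140625.
By total probability, P(X = 2) = 0.21·0.2 + 0.28·0.328869 + 0.29·0.147456 + 0.22·0.140625 = 0.207783.

0.2078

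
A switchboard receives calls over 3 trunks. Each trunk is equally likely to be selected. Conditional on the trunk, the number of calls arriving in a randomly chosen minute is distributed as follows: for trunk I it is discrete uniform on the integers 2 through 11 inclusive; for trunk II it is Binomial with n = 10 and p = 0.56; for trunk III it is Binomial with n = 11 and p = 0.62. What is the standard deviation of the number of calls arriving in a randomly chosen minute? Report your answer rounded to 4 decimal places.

2.1684

Per component, I: μ=6.5, E[X²]=50.5; II: μ=5.6, E[X²]=33.824; III: μ=6.82, E[X²]=49.104.
E[X] = 0.333333·6.5 + 0.333333·5.6 + 0.333333·6.82 = 6.30667.
E[X²] = 0.333333·50.5 + 0.333333·33.824 + 0.333333·49.104 = 44.476.
Var(X) = E[X²] − (E[X])² = 44.476 − 39.774 = 4.70196.
SD(X) = √4.70196 = 2.1684.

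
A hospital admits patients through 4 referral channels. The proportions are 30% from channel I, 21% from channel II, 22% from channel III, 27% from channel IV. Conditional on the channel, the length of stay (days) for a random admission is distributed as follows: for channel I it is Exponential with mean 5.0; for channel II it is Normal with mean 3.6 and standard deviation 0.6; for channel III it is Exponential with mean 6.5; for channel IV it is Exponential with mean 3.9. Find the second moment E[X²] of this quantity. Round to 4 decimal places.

For each component E[X²] = Var + (mean)², giving I: 50; II: 13.32; III: 84.5; IV: 30.42.
Overall E[X²] = 0.3·50 + 0.21·13.32 + 0.22·84.5 + 0.27·30.42 = 44.6006.

44.6006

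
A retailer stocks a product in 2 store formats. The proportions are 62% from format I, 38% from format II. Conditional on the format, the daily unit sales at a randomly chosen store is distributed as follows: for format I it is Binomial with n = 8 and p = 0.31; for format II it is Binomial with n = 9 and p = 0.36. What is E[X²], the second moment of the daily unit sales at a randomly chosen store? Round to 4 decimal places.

9.6512

For each component E[X²] = Var + (mean)², giving I: 7.8616; II: 12.5712.
Overall E[X²] = 0.62·7.8616 + 0.38·12.5712 = 9.65125.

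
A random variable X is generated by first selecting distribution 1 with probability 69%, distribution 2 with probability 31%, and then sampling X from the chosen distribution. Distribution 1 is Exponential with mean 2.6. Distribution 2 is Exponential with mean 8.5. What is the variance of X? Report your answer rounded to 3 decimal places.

34.508

Per component, 1: μ=2.6, E[X²]=13.52; 2: μ=8.5, E[X²]=144.5.
E[X] = 0.69·2.6 + 0.31·8.5 = 4.429.
E[X²] = 0.69·13.52 + 0.31·144.5 = 54.1238.
Var(X) = E[X²] − (E[X])² = 54.1238 − 19.616 = 34.5078.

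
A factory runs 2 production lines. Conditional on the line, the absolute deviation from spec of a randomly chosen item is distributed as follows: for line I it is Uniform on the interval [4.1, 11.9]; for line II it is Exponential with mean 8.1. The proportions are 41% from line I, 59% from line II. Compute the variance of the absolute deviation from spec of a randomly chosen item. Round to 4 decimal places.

Per component, I: μ=8, E[X²]=69.07; II: μ=8.1, E[X²]=131.22.
E[X] = 0.41·8 + 0.59·8.1 = 8.059.
E[X²] = 0.41·69.07 + 0.59·131.22 = 105.738.
Var(X) = E[X²] − (E[X])² = 105.738 − 64.9475 = 40.791.

40.7910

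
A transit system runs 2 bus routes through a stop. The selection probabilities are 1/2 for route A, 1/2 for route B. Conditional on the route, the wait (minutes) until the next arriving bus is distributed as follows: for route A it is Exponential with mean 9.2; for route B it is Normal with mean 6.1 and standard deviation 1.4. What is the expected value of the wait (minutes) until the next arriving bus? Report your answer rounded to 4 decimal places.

Component means — A: 9.2; B: 6.1.
E[X] = 0.5·9.2 + 0.5·6.1 = 7.65.

7.6500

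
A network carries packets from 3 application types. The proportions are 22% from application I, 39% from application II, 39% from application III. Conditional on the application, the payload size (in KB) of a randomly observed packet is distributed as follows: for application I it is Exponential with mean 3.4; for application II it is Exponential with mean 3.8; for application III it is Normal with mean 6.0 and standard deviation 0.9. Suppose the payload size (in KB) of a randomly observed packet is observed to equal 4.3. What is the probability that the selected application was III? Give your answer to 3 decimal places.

Likelihoods f(4.3 | ·): I: 0.083036; II: 0.0848746; III: 0.0744574.
Posterior ∝ prior × likelihood. Numerator for III: 0.39·0.0744574 = 0.0290384.
Normalizing constant: 0.22·0.083036 + 0.39·0.0848746 + 0.39·0.0744574 = 0.0804074.
P(III | observation) = 0.0290384 / 0.0804074 = 0.361141.

0.361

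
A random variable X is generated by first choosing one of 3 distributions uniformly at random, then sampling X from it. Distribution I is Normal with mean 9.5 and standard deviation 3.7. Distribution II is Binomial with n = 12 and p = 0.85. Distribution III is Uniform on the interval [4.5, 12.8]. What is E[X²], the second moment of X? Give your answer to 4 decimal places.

For each component E[X²] = Var + (mean)², giving I: 103.94; II: 105.57; III: 80.5633.
Overall E[X²] = 0.333333·103.94 + 0.333333·105.57 + 0.333333·80.5633 = 96.6911.

96.6911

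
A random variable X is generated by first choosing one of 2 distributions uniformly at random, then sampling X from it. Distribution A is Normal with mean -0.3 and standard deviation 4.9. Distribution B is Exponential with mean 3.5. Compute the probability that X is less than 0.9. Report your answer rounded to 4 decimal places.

Conditional on each component, P(X < 0.9): A: 0.596732; B: 0.226742.
By total probability, P(X < 0.9) = 0.5·0.596732 + 0.5·0.226742 = 0.411737.

0.4117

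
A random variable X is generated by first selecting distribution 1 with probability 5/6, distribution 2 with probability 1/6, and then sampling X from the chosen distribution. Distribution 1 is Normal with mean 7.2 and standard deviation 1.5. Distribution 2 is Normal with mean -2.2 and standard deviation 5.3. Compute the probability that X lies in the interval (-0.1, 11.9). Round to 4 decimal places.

Conditional on each component, P(-0.1 < X < 11.9): 1: 0.999135; 2: 0.342066.
By total probability, P(-0.1 < X < 11.9) = 0.833333·0.999135 + 0.166667·0.342066 = 0.889624.

0.8896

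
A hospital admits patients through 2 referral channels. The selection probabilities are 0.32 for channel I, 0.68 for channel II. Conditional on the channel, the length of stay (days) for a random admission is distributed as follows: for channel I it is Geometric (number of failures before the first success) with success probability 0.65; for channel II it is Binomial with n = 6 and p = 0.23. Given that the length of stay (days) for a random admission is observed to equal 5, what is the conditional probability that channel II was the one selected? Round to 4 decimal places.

Likelihoods P(X=5 | ·): I: 0.00341392; II: 0.00297359.
Posterior ∝ prior × likelihood. Numerator for II: 0.68·0.00297359 = 0.00202204.
Normalizing constant: 0.32·0.00341392 + 0.68·0.00297359 = 0.0031145.
P(II | observation) = 0.00202204 / 0.0031145 = 0.649235.

0.6492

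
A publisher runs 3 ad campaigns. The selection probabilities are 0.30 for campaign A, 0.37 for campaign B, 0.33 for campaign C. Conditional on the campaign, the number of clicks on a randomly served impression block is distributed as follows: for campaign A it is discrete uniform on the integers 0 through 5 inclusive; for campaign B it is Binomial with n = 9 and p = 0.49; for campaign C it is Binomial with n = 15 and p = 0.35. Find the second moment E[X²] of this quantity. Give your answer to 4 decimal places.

20.9997

For each component E[X²] = Var + (mean)², giving A: 9.16667; B: 21.6972; C: 30.975.
Overall E[X²] = 0.3·9.16667 + 0.37·21.6972 + 0.33·30.975 = 20.9997.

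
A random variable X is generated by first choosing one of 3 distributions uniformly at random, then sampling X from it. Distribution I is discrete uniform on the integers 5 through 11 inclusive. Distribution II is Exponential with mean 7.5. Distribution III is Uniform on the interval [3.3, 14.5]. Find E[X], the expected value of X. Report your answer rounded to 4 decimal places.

8.1333

Component means — I: 8; II: 7.5; III: 8.9.
E[X] = 0.333333·8 + 0.333333·7.5 + 0.333333·8.9 = 8.13333.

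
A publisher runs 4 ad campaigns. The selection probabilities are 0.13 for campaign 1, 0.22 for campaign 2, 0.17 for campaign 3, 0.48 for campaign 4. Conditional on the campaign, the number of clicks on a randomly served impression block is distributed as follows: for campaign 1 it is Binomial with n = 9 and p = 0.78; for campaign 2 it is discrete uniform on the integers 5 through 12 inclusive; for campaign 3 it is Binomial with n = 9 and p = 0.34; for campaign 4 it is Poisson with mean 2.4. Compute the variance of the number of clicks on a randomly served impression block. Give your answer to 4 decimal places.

Per component, 1: μ=7.02, E[X²]=50.8248; 2: μ=8.5, E[X²]=77.5; 3: μ=3.06, E[X²]=11.3832; 4: μ=2.4, E[X²]=8.16.
E[X] = 0.13·7.02 + 0.22·8.5 + 0.17·3.06 + 0.48·2.4 = 4.4548.
E[X²] = 0.13·50.8248 + 0.22·77.5 + 0.17·11.3832 + 0.48·8.16 = 29.5092.
Var(X) = E[X²] − (E[X])² = 29.5092 − 19.8452 = 9.66392.

9.6639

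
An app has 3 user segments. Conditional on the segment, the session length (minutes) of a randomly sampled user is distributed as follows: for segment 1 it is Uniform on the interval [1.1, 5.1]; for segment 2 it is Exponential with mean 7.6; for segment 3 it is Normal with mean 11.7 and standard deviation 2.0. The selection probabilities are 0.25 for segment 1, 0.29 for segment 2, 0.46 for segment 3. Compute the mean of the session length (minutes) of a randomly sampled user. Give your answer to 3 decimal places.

8.361

Component means — 1: 3.1; 2: 7.6; 3: 11.7.
E[X] = 0.25·3.1 + 0.29·7.6 + 0.46·11.7 = 8.361.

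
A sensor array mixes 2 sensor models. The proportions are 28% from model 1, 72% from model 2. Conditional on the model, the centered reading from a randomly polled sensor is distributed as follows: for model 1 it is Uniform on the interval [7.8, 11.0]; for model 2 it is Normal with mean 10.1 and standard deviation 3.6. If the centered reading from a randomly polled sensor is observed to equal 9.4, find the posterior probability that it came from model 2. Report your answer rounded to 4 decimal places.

0.4722

Likelihoods f(9.4 | ·): 1: 0.3125; 2: 0.108742.
Posterior ∝ prior × likelihood. Numerator for 2: 0.72·0.108742 = 0.0782943.
Normalizing constant: 0.28·0.3125 + 0.72·0.108742 = 0.165794.
P(2 | observation) = 0.0782943 / 0.165794 = 0.472238.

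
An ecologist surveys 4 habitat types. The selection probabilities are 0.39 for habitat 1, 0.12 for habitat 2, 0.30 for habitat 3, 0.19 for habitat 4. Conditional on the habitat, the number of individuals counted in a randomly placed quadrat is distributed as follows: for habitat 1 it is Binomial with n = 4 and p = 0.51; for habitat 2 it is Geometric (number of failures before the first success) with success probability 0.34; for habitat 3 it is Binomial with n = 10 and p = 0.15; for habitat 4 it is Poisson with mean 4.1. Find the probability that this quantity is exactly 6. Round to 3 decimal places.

Conditional on each habitat, P(X = 6): 1: 0; 2: 0.0281023; 3: 0.00124866; 4: 0.109336.
By total probability, P(X = 6) = 0.39·0 + 0.12·0.0281023 + 0.3·0.00124866 + 0.19·0.109336 = 0.0245207.

0.025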